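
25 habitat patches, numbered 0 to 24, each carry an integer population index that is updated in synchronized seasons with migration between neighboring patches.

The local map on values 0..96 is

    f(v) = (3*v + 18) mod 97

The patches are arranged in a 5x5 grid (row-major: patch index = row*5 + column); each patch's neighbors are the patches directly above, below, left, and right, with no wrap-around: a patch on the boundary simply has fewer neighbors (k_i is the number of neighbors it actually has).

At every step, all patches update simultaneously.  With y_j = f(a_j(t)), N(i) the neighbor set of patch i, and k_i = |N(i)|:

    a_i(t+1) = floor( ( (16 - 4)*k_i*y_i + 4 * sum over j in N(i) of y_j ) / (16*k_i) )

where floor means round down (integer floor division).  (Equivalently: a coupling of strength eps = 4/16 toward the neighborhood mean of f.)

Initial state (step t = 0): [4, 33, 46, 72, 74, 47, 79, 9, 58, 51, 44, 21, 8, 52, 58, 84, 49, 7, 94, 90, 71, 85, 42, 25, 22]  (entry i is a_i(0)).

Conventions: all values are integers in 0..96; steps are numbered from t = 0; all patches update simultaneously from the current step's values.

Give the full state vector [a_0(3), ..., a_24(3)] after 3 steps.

Simulating step by step:
t=0: [4, 33, 46, 72, 74, 47, 79, 9, 58, 51, 44, 21, 8, 52, 58, 84, 49, 7, 94, 90, 71, 85, 42, 25, 22]
t=1: [32, 27, 53, 46, 48, 58, 58, 49, 86, 75, 58, 74, 46, 72, 91, 70, 68, 39, 25, 86, 47, 71, 52, 81, 86]
t=2: [24, 17, 70, 63, 62, 88, 84, 70, 75, 49, 85, 51, 56, 44, 14, 40, 30, 44, 83, 76, 55, 41, 69, 71, 80]
t=3: [87, 68, 35, 17, 17, 86, 73, 41, 47, 60, 76, 71, 80, 56, 59, 45, 21, 52, 66, 55, 75, 43, 34, 41, 59]

Answer: [87, 68, 35, 17, 17, 86, 73, 41, 47, 60, 76, 71, 80, 56, 59, 45, 21, 52, 66, 55, 75, 43, 34, 41, 59]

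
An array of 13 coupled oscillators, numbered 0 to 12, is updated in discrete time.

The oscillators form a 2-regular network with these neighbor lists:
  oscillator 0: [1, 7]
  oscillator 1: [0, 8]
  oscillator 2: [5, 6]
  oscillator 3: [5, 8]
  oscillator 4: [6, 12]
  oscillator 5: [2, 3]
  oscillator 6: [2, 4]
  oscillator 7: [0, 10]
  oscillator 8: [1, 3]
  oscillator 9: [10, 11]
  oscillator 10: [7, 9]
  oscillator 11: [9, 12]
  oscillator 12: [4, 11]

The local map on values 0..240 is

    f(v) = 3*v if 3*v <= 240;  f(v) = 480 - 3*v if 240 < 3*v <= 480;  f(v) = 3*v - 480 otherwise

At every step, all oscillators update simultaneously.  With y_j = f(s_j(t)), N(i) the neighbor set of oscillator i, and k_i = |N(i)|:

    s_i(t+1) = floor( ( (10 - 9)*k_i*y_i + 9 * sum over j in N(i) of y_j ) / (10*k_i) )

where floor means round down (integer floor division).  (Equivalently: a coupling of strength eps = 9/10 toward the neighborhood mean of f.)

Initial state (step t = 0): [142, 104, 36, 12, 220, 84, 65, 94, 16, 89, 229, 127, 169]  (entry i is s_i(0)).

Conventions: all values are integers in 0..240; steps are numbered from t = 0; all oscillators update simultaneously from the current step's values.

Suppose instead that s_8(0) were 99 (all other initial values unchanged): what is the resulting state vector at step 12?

Answer: [55, 87, 215, 146, 198, 143, 188, 123, 83, 193, 131, 187, 225]
Key observation: This trace re-runs the system from the modified initial state.

Derivation:
t=0: [142, 104, 36, 12, 220, 84, 65, 94, 99, 89, 229, 127, 169]
t=1: [170, 123, 201, 188, 117, 87, 149, 137, 110, 159, 205, 117, 128]
t=2: [84, 92, 125, 174, 70, 115, 116, 81, 102, 119, 45, 57, 125]
t=3: [221, 201, 130, 143, 127, 79, 154, 187, 128, 150, 175, 119, 181]
t=4: [110, 137, 123, 154, 46, 87, 86, 110, 87, 78, 54, 54, 106]
t=5: [113, 172, 209, 198, 186, 79, 134, 155, 61, 169, 189, 194, 151]
t=6: [37, 149, 156, 200, 55, 141, 109, 104, 85, 87, 27, 34, 83]
t=7: [101, 154, 95, 138, 189, 65, 94, 103, 91, 104, 182, 212, 143]
t=8: [102, 174, 196, 187, 120, 136, 146, 126, 58, 116, 159, 114, 114]
t=9: [82, 160, 62, 118, 93, 92, 106, 89, 72, 76, 105, 135, 129]
t=10: [119, 202, 183, 201, 134, 160, 190, 200, 78, 130, 214, 151, 133]
t=11: [123, 173, 47, 117, 84, 86, 75, 140, 135, 94, 110, 79, 55]
t=12: [55, 87, 215, 146, 198, 143, 188, 123, 83, 193, 131, 187, 225]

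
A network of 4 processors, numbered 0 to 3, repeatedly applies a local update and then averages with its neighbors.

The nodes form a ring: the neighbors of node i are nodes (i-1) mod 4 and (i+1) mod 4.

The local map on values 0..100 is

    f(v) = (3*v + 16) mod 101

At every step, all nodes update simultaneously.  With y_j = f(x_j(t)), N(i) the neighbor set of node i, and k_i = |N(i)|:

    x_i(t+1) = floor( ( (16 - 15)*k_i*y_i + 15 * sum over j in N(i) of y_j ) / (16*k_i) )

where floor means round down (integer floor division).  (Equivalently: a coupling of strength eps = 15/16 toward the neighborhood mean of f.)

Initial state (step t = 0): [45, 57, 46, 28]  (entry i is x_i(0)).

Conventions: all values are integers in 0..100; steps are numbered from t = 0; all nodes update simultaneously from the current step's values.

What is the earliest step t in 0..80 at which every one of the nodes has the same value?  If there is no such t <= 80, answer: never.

Answer: 25
Key observation: Synchronization is absorbing here: once all nodes are equal they stay equal, and step 25 is the first all-equal step.

Derivation:
t=0: [45, 57, 46, 28]  (not all equal)
t=1: [90, 53, 90, 54]  (not all equal)
t=2: [76, 83, 76, 83]  (not all equal)
t=3: [61, 43, 61, 43]  (not all equal)
t=4: [47, 94, 47, 94]  (not all equal)
t=5: [93, 58, 93, 58]  (not all equal)
t=6: [89, 92, 89, 92]  (not all equal)
t=7: [89, 81, 89, 81]  (not all equal)
t=8: [58, 79, 58, 79]  (not all equal)
t=9: [53, 86, 53, 86]  (not all equal)
t=10: [72, 73, 72, 73]  (not all equal)
t=11: [32, 30, 32, 30]  (not all equal)
t=12: [5, 10, 5, 10]  (not all equal)
t=13: [45, 31, 45, 31]  (not all equal)
t=14: [10, 47, 10, 47]  (not all equal)
t=15: [55, 46, 55, 46]  (not all equal)
t=16: [54, 78, 54, 78]  (not all equal)
t=17: [49, 75, 49, 75]  (not all equal)
t=18: [40, 60, 40, 60]  (not all equal)
t=19: [91, 38, 91, 38]  (not all equal)
t=20: [32, 83, 32, 83]  (not all equal)
t=21: [59, 14, 59, 14]  (not all equal)
t=22: [60, 89, 60, 89]  (not all equal)
t=23: [81, 94, 81, 94]  (not all equal)
t=24: [93, 59, 93, 59]  (not all equal)
t=25: [92, 92, 92, 92]  (all equal)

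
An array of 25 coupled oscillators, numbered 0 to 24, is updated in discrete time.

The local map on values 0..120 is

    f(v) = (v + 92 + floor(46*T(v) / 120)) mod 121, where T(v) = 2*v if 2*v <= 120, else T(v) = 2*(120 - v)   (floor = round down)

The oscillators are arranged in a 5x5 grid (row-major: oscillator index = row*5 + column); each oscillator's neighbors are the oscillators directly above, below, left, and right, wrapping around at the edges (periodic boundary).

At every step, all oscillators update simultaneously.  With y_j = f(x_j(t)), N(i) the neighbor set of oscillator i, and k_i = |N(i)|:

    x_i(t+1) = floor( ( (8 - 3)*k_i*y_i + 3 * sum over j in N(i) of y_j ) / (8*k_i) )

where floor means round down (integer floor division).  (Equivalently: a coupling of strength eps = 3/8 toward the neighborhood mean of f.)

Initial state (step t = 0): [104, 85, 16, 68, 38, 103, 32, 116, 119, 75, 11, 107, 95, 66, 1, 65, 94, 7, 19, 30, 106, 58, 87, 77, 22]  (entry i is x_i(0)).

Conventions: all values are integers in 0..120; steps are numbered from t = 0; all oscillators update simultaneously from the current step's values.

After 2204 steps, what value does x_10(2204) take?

Answer: x_10(2204) = 81
Key observation: The state at step 7, [81, 81, 81, 81, 81, 81, 81, 81, 81, 81, 81, 81, 81, 81, 81, 81, 81, 81, 81, 81, 81, 81, 81, 81, 81], reappears at step 8: the system is in a cycle of period 1 from step 7 on.  Therefore the state at step 2204 equals the state at step 7 + ((2204 - 7) mod 1) = 7, which is [81, 81, 81, 81, 81, 81, 81, 81, 81, 81, 81, 81, 81, 81, 81, 81, 81, 81, 81, 81, 81, 81, 81, 81, 81].

Derivation:
t=0: [104, 85, 16, 68, 38, 103, 32, 116, 119, 75, 11, 107, 95, 66, 1, 65, 94, 7, 19, 30, 106, 58, 87, 77, 22]
t=1: [81, 80, 106, 79, 47, 82, 49, 86, 86, 78, 101, 83, 86, 74, 85, 77, 84, 89, 29, 32, 77, 77, 87, 66, 27]
t=2: [78, 79, 85, 78, 58, 79, 66, 80, 82, 78, 84, 80, 82, 75, 76, 75, 81, 77, 38, 35, 74, 80, 82, 67, 33]
t=3: [80, 80, 81, 80, 71, 80, 79, 81, 81, 80, 81, 80, 81, 76, 75, 75, 80, 76, 49, 41, 75, 81, 81, 70, 42]
t=4: [80, 81, 81, 80, 76, 81, 81, 81, 80, 80, 80, 81, 80, 78, 76, 76, 80, 78, 62, 51, 76, 80, 80, 74, 54]
t=5: [80, 81, 81, 80, 78, 81, 81, 81, 81, 80, 80, 81, 81, 80, 78, 78, 80, 80, 76, 66, 78, 80, 80, 78, 69]
t=6: [81, 81, 81, 81, 80, 81, 81, 81, 81, 81, 81, 81, 81, 80, 80, 80, 81, 80, 80, 78, 80, 81, 81, 80, 79]
t=7: [81, 81, 81, 81, 81, 81, 81, 81, 81, 81, 81, 81, 81, 81, 81, 81, 81, 81, 81, 81, 81, 81, 81, 81, 81]
t=8: [81, 81, 81, 81, 81, 81, 81, 81, 81, 81, 81, 81, 81, 81, 81, 81, 81, 81, 81, 81, 81, 81, 81, 81, 81]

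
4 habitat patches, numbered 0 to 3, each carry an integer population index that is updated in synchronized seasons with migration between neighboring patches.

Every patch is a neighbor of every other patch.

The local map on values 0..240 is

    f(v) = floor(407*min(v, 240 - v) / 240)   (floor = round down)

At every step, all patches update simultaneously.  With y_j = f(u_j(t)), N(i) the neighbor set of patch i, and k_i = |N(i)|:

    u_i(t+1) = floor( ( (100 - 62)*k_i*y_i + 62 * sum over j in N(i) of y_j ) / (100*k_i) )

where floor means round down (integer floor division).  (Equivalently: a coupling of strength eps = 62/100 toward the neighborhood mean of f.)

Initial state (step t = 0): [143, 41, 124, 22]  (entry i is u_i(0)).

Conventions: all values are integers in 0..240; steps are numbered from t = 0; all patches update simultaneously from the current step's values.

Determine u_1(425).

Answer: u_1(425) = 105
Key observation: The state at step 13, [105, 105, 105, 105], reappears at step 15: the system is in a cycle of period 2 from step 13 on.  Therefore the state at step 425 equals the state at step 13 + ((425 - 13) mod 2) = 13, which is [105, 105, 105, 105].

Derivation:
t=0: [143, 41, 124, 22]
t=1: [124, 108, 130, 102]
t=2: [186, 184, 184, 182]
t=3: [93, 94, 94, 94]
t=4: [158, 158, 158, 158]
t=5: [139, 139, 139, 139]
t=6: [171, 171, 171, 171]
t=7: [117, 117, 117, 117]
t=8: [198, 198, 198, 198]
t=9: [71, 71, 71, 71]
t=10: [120, 120, 120, 120]
t=11: [203, 203, 203, 203]
t=12: [62, 62, 62, 62]
t=13: [105, 105, 105, 105]
t=14: [178, 178, 178, 178]
t=15: [105, 105, 105, 105]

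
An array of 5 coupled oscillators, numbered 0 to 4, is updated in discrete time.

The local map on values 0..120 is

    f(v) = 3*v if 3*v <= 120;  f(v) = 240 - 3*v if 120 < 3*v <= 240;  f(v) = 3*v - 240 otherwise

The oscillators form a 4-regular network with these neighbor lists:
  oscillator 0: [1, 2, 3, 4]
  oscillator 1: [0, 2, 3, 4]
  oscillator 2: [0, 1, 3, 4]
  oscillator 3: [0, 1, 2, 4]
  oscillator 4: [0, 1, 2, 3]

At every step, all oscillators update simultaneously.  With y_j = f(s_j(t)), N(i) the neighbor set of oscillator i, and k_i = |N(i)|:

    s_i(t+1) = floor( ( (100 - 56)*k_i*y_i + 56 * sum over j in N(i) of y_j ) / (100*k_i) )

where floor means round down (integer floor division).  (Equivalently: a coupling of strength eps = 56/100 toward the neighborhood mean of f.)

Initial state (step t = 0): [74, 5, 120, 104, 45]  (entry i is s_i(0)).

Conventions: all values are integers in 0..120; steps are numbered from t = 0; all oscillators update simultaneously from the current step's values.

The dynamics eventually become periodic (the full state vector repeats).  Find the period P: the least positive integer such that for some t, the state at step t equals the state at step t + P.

Answer: 4
Key observation: The state at step 9, [110, 110, 107, 107, 107], reappears at step 13 — and no state repeats earlier — so the cycle the system enters has period 4.

Derivation:
t=0: [74, 5, 120, 104, 45]
t=1: [51, 50, 82, 67, 77]
t=2: [58, 59, 34, 44, 35]
t=3: [81, 81, 92, 94, 93]
t=4: [18, 18, 28, 29, 28]
t=5: [67, 67, 76, 76, 76]
t=6: [27, 27, 19, 19, 19]
t=7: [70, 70, 63, 63, 63]
t=8: [38, 38, 45, 45, 45]
t=9: [110, 110, 107, 107, 107]
t=10: [86, 86, 83, 83, 83]
t=11: [14, 14, 11, 11, 11]
t=12: [38, 38, 35, 35, 35]
t=13: [110, 110, 107, 107, 107]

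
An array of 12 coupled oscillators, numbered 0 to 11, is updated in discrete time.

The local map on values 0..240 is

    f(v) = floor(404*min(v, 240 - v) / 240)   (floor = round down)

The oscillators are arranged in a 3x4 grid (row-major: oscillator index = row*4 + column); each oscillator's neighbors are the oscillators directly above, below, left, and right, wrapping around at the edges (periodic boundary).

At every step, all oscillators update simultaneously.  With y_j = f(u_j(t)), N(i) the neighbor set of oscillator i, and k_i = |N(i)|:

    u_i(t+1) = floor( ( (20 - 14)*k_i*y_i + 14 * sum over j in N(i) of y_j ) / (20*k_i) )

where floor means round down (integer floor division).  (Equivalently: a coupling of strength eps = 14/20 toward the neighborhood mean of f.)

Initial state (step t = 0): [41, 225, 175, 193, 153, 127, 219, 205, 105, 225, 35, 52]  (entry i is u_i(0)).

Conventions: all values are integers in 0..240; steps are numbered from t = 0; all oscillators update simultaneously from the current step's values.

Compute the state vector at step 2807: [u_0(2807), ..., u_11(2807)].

Answer: [125, 125, 129, 129, 125, 125, 129, 129, 125, 125, 129, 129]
Key observation: The state at step 36, [166, 166, 162, 162, 166, 166, 162, 162, 166, 166, 162, 162], reappears at step 41: the system is in a cycle of period 5 from step 36 on.  Therefore the state at step 2807 equals the state at step 36 + ((2807 - 36) mod 5) = 37, which is [125, 125, 129, 129, 125, 125, 129, 129, 125, 125, 129, 129].

Derivation:
t=0: [41, 225, 175, 193, 153, 127, 219, 205, 105, 225, 35, 52]
t=1: [95, 76, 67, 80, 130, 97, 83, 78, 110, 86, 62, 91]
t=2: [158, 139, 121, 137, 167, 153, 130, 146, 167, 144, 127, 142]
t=3: [144, 163, 185, 167, 135, 155, 176, 160, 138, 158, 181, 161]
t=4: [152, 132, 107, 127, 159, 139, 114, 134, 157, 136, 111, 131]
t=5: [157, 172, 184, 177, 151, 170, 182, 175, 154, 170, 183, 176]
t=6: [131, 115, 100, 110, 133, 118, 101, 113, 132, 117, 101, 111]
t=7: [184, 188, 176, 182, 185, 188, 178, 183, 184, 188, 177, 182]
t=8: [92, 91, 101, 97, 92, 90, 100, 96, 92, 91, 100, 97]
t=9: [155, 155, 165, 162, 154, 155, 164, 161, 155, 155, 164, 161]
t=10: [141, 140, 130, 132, 141, 140, 130, 133, 141, 140, 130, 132]
t=11: [168, 170, 181, 178, 168, 170, 181, 178, 168, 170, 181, 178]
t=12: [117, 114, 103, 106, 117, 114, 103, 106, 117, 114, 103, 106]
t=13: [191, 188, 177, 180, 191, 188, 177, 180, 191, 188, 177, 180]
t=14: [86, 89, 101, 98, 86, 89, 101, 98, 86, 89, 101, 98]
t=15: [148, 151, 165, 161, 148, 151, 165, 161, 148, 151, 165, 161]
t=16: [149, 145, 131, 134, 149, 145, 131, 134, 149, 145, 131, 134]
t=17: [158, 162, 177, 174, 158, 162, 177, 174, 158, 162, 177, 174]
t=18: [132, 127, 111, 114, 132, 127, 111, 114, 132, 127, 111, 114]
t=19: [184, 187, 187, 188, 184, 187, 187, 188, 184, 187, 187, 188]
t=20: [91, 89, 88, 88, 91, 89, 88, 88, 91, 89, 88, 88]
t=21: [151, 149, 148, 148, 151, 149, 148, 148, 151, 149, 148, 148]
t=22: [150, 152, 153, 153, 150, 152, 153, 153, 150, 152, 153, 153]
t=23: [149, 148, 146, 146, 149, 148, 146, 146, 149, 148, 146, 146]
t=24: [154, 154, 157, 157, 154, 154, 157, 157, 154, 154, 157, 157]
t=25: [143, 143, 139, 139, 143, 143, 139, 139, 143, 143, 139, 139]
t=26: [164, 164, 168, 168, 164, 164, 168, 168, 164, 164, 168, 168]
t=27: [125, 125, 122, 122, 125, 125, 122, 122, 125, 125, 122, 122]
t=28: [193, 193, 197, 197, 193, 193, 197, 197, 193, 193, 197, 197]
t=29: [77, 77, 73, 73, 77, 77, 73, 73, 77, 77, 73, 73]
t=30: [127, 127, 123, 123, 127, 127, 123, 123, 127, 127, 123, 123]
t=31: [191, 191, 194, 194, 191, 191, 194, 194, 191, 191, 194, 194]
t=32: [81, 81, 77, 77, 81, 81, 77, 77, 81, 81, 77, 77]
t=33: [134, 134, 130, 130, 134, 134, 130, 130, 134, 134, 130, 130]
t=34: [179, 179, 183, 183, 179, 179, 183, 183, 179, 179, 183, 183]
t=35: [100, 100, 96, 96, 100, 100, 96, 96, 100, 100, 96, 96]
t=36: [166, 166, 162, 162, 166, 166, 162, 162, 166, 166, 162, 162]
t=37: [125, 125, 129, 129, 125, 125, 129, 129, 125, 125, 129, 129]
t=38: [191, 191, 187, 187, 191, 191, 187, 187, 191, 191, 187, 187]
t=39: [83, 83, 87, 87, 83, 83, 87, 87, 83, 83, 87, 87]
t=40: [140, 140, 144, 144, 140, 140, 144, 144, 140, 140, 144, 144]
t=41: [166, 166, 162, 162, 166, 166, 162, 162, 166, 166, 162, 162]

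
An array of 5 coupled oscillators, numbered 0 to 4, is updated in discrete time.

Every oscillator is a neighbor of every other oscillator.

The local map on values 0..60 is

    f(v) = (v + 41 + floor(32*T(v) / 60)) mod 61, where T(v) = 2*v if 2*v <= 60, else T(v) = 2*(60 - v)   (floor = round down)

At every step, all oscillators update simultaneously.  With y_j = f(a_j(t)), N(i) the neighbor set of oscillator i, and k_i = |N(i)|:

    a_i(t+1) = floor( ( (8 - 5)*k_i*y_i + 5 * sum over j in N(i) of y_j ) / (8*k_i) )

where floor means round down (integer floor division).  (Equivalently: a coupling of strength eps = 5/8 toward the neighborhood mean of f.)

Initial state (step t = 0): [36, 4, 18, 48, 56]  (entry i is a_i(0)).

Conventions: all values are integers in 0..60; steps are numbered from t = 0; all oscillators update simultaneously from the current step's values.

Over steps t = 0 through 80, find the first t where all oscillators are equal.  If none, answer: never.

Simulating step by step:
t=0: [36, 4, 18, 48, 56]  (not all equal)
t=1: [38, 39, 32, 37, 37]  (not all equal)
t=2: [41, 41, 41, 41, 41]  (all equal)

Answer: 2
Key observation: Synchronization is absorbing here: once all oscillators are equal they stay equal, and step 2 is the first all-equal step.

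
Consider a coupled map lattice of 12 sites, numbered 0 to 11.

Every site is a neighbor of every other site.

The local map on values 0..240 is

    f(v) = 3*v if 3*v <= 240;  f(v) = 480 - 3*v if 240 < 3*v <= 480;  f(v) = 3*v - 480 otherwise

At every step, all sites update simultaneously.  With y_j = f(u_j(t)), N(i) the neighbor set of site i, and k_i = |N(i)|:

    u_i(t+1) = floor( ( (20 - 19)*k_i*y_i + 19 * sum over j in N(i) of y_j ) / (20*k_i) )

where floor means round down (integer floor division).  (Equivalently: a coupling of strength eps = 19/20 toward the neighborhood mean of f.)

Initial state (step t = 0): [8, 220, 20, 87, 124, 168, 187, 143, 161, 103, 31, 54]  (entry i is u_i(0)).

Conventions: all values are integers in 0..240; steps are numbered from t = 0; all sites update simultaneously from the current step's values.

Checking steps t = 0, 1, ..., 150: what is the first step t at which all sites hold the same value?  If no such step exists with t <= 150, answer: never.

Answer: 2
Key observation: Synchronization is absorbing here: once all sites are equal they stay equal, and step 2 is the first all-equal step.

Derivation:
t=0: [8, 220, 20, 87, 124, 168, 187, 143, 161, 103, 31, 54]  (not all equal)
t=1: [100, 95, 99, 93, 97, 100, 98, 99, 101, 95, 98, 95]  (not all equal)
t=2: [187, 187, 187, 187, 187, 187, 187, 187, 187, 187, 187, 187]  (all equal)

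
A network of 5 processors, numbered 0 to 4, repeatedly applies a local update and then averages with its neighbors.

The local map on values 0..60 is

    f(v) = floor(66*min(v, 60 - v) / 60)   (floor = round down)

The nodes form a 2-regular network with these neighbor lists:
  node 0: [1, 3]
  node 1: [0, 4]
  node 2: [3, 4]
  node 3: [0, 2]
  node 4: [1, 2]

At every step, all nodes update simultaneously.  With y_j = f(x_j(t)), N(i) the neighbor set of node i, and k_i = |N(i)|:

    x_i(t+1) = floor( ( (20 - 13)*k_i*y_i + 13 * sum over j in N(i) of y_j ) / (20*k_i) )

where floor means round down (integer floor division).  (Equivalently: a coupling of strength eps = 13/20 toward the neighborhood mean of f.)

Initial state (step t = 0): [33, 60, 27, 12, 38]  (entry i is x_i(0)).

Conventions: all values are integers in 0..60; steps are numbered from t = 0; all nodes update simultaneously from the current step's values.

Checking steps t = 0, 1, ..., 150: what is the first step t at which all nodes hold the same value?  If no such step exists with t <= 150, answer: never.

Simulating step by step:
t=0: [33, 60, 27, 12, 38]  (not all equal)
t=1: [14, 17, 22, 23, 17]  (not all equal)
t=2: [19, 17, 22, 21, 19]  (not all equal)
t=3: [20, 19, 22, 22, 20]  (not all equal)
t=4: [22, 21, 23, 23, 22]  (not all equal)
t=5: [24, 23, 24, 24, 24]  (not all equal)
t=6: [25, 25, 26, 26, 25]  (not all equal)
t=7: [27, 27, 27, 27, 27]  (all equal)

Answer: 7
Key observation: Synchronization is absorbing here: once all nodes are equal they stay equal, and step 7 is the first all-equal step.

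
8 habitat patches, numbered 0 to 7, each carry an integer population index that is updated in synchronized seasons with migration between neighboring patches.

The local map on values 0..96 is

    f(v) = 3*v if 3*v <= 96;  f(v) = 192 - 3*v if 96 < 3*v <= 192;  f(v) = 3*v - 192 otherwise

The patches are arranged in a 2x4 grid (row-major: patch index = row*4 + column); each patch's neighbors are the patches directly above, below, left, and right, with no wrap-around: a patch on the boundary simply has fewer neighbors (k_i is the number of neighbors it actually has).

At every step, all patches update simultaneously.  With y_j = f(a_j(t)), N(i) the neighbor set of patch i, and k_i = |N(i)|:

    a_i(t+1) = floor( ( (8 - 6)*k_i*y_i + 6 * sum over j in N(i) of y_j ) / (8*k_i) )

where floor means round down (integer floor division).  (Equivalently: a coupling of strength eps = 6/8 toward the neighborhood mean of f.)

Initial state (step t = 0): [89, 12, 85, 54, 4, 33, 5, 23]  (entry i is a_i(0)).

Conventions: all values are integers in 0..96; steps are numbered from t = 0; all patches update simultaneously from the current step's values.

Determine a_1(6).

Answer: a_1(6) = 68

Derivation:
t=0: [89, 12, 85, 54, 4, 33, 5, 23]
t=1: [36, 66, 36, 57, 66, 39, 60, 34]
t=2: [25, 62, 30, 70, 61, 24, 65, 34]
t=3: [24, 60, 29, 72, 57, 22, 63, 30]
t=4: [30, 59, 31, 72, 57, 25, 61, 32]
t=5: [36, 68, 35, 76, 67, 30, 68, 36]
t=6: [28, 68, 36, 73, 67, 30, 68, 39]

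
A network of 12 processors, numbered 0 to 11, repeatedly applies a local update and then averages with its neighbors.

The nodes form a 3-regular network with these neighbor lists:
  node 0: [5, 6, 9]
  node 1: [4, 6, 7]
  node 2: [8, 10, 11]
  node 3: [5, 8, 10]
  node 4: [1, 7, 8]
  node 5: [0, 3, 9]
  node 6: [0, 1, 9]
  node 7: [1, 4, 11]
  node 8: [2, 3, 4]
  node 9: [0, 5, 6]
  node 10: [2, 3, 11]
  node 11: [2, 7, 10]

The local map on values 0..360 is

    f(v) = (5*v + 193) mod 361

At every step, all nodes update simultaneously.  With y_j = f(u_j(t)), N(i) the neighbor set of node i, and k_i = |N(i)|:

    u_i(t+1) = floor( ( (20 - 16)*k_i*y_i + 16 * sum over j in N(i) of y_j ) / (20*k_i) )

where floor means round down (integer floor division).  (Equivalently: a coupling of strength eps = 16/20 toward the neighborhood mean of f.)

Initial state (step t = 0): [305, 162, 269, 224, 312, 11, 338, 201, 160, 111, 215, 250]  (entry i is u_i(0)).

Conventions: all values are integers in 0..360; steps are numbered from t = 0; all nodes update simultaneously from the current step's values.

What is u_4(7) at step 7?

Answer: u_4(7) = 202

Derivation:
t=0: [305, 162, 269, 224, 312, 11, 338, 201, 160, 111, 215, 250]
t=1: [148, 190, 236, 233, 239, 190, 170, 276, 223, 165, 219, 177]
t=2: [222, 213, 267, 185, 171, 220, 215, 218, 277, 217, 286, 237]
t=3: [201, 224, 178, 146, 200, 162, 194, 252, 145, 203, 146, 182]
t=4: [152, 99, 111, 221, 138, 173, 141, 97, 122, 151, 99, 60]
t=5: [243, 239, 149, 241, 225, 246, 244, 228, 123, 243, 164, 205]
t=6: [330, 278, 179, 254, 217, 325, 320, 230, 221, 330, 235, 228]
t=7: [114, 242, 201, 140, 202, 27, 127, 207, 101, 114, 130, 196]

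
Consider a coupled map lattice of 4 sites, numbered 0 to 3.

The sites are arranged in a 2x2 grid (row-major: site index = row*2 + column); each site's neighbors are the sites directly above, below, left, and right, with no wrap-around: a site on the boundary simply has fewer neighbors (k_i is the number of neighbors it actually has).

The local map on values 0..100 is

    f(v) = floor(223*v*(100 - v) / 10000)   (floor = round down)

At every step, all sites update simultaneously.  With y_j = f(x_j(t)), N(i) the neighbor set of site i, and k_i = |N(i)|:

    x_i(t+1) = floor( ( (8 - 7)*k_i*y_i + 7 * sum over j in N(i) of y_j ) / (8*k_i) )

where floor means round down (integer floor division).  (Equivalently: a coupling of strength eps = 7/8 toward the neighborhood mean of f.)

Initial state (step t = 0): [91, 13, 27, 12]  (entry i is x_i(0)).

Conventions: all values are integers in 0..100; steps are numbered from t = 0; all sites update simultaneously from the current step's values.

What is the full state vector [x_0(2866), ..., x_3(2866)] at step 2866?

Simulating step by step:
t=0: [91, 13, 27, 12]
t=1: [32, 21, 23, 32]
t=2: [38, 46, 46, 38]
t=3: [54, 52, 52, 54]
t=4: [55, 55, 55, 55]
t=5: [55, 55, 55, 55]

Answer: [55, 55, 55, 55]
Key observation: The state at step 4, [55, 55, 55, 55], reappears at step 5: the system is in a cycle of period 1 from step 4 on.  Therefore the state at step 2866 equals the state at step 4 + ((2866 - 4) mod 1) = 4, which is [55, 55, 55, 55].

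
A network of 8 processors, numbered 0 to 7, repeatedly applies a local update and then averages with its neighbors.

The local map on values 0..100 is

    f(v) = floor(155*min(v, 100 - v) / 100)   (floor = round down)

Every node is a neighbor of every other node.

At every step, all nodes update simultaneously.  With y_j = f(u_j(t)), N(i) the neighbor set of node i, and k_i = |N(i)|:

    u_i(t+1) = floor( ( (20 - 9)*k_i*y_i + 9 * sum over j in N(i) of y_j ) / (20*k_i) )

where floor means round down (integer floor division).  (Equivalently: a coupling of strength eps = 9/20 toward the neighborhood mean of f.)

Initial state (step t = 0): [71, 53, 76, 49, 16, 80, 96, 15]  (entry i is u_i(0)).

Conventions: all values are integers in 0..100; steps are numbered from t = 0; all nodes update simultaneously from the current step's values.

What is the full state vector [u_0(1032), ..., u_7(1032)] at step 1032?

Answer: [68, 68, 68, 68, 68, 68, 68, 68]
Key observation: The state at step 19, [58, 58, 58, 58, 58, 58, 58, 58], reappears at step 28: the system is in a cycle of period 9 from step 19 on.  Therefore the state at step 1032 equals the state at step 19 + ((1032 - 19) mod 9) = 24, which is [68, 68, 68, 68, 68, 68, 68, 68].

Derivation:
t=0: [71, 53, 76, 49, 16, 80, 96, 15]
t=1: [41, 55, 38, 56, 31, 35, 22, 31]
t=2: [59, 61, 56, 61, 51, 54, 44, 51]
t=3: [65, 63, 67, 63, 71, 69, 67, 71]
t=4: [52, 53, 50, 53, 47, 49, 50, 47]
t=5: [73, 72, 75, 72, 72, 74, 75, 72]
t=6: [41, 42, 39, 42, 42, 40, 39, 42]
t=7: [63, 64, 61, 64, 64, 62, 61, 64]
t=8: [56, 55, 58, 55, 55, 57, 58, 55]
t=9: [67, 68, 66, 68, 68, 66, 66, 68]
t=10: [50, 49, 51, 49, 49, 51, 51, 49]
t=11: [76, 75, 75, 75, 75, 75, 75, 75]
t=12: [37, 37, 37, 37, 37, 37, 37, 37]
t=13: [57, 57, 57, 57, 57, 57, 57, 57]
t=14: [66, 66, 66, 66, 66, 66, 66, 66]
t=15: [52, 52, 52, 52, 52, 52, 52, 52]
t=16: [74, 74, 74, 74, 74, 74, 74, 74]
t=17: [40, 40, 40, 40, 40, 40, 40, 40]
t=18: [62, 62, 62, 62, 62, 62, 62, 62]
t=19: [58, 58, 58, 58, 58, 58, 58, 58]
t=20: [65, 65, 65, 65, 65, 65, 65, 65]
t=21: [54, 54, 54, 54, 54, 54, 54, 54]
t=22: [71, 71, 71, 71, 71, 71, 71, 71]
t=23: [44, 44, 44, 44, 44, 44, 44, 44]
t=24: [68, 68, 68, 68, 68, 68, 68, 68]
t=25: [49, 49, 49, 49, 49, 49, 49, 49]
t=26: [75, 75, 75, 75, 75, 75, 75, 75]
t=27: [38, 38, 38, 38, 38, 38, 38, 38]
t=28: [58, 58, 58, 58, 58, 58, 58, 58]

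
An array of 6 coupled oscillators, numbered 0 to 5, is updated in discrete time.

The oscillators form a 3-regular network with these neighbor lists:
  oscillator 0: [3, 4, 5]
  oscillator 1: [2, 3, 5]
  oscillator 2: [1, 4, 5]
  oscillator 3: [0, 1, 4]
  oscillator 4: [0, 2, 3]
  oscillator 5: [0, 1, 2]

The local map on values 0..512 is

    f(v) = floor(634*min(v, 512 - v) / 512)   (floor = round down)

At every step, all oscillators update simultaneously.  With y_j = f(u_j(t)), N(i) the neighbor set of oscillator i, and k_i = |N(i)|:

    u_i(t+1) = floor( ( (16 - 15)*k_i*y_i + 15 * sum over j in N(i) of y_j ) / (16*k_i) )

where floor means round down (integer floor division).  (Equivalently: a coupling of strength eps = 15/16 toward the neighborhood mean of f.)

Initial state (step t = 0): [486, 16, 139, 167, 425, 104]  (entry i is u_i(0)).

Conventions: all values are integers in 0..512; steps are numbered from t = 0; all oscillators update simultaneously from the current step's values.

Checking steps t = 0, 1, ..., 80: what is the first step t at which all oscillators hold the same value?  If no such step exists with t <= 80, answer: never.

Answer: 15
Key observation: Synchronization is absorbing here: once all oscillators are equal they stay equal, and step 15 is the first all-equal step.

Derivation:
t=0: [486, 16, 139, 167, 425, 104]  (not all equal)
t=1: [139, 159, 90, 62, 134, 77]  (not all equal)
t=2: [115, 100, 149, 171, 122, 155]  (not all equal)
t=3: [181, 190, 156, 143, 177, 152]  (not all equal)
t=4: [196, 189, 212, 222, 199, 215]  (not all equal)
t=5: [260, 265, 249, 242, 258, 247]  (not all equal)
t=6: [306, 304, 308, 309, 306, 308]  (not all equal)
t=7: [252, 252, 254, 255, 252, 254]  (not all equal)
t=8: [313, 314, 312, 312, 313, 312]  (not all equal)
t=9: [246, 246, 246, 245, 246, 246]  (not all equal)
t=10: [303, 303, 304, 303, 303, 304]  (not all equal)
t=11: [257, 257, 257, 258, 257, 257]  (not all equal)
t=12: [314, 314, 315, 314, 314, 315]  (not all equal)
t=13: [244, 243, 244, 245, 244, 244]  (not all equal)
t=14: [302, 302, 301, 301, 302, 301]  (not all equal)
t=15: [260, 260, 260, 260, 260, 260]  (all equal)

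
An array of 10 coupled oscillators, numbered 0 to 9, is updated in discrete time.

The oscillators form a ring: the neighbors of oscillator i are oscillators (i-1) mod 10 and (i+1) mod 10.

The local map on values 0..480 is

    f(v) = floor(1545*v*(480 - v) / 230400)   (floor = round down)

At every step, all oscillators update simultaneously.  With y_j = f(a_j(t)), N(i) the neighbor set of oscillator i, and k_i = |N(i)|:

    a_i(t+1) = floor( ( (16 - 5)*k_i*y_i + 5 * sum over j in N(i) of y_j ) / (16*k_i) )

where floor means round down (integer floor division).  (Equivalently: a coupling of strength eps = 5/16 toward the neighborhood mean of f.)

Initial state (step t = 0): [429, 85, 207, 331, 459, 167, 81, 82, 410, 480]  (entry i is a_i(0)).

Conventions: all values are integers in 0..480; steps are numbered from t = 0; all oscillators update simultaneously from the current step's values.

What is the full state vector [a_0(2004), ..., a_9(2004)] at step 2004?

Simulating step by step:
t=0: [429, 85, 207, 331, 459, 167, 81, 82, 410, 480]
t=1: [135, 236, 346, 295, 150, 284, 237, 213, 166, 52]
t=2: [298, 362, 330, 351, 342, 368, 383, 376, 322, 205]
t=3: [353, 305, 319, 309, 307, 278, 255, 272, 334, 369]
t=4: [304, 346, 347, 352, 358, 374, 381, 371, 326, 286]
t=5: [352, 317, 308, 301, 289, 267, 257, 278, 331, 364]
t=6: [305, 340, 354, 361, 370, 379, 382, 370, 329, 293]
t=7: [352, 321, 300, 287, 272, 257, 255, 278, 328, 360]
t=8: [306, 338, 360, 370, 378, 383, 382, 370, 333, 298]
t=9: [352, 321, 291, 272, 258, 250, 253, 277, 324, 356]
t=10: [307, 339, 365, 378, 383, 384, 383, 372, 337, 303]
t=11: [350, 319, 283, 260, 250, 247, 251, 274, 320, 352]
t=12: [310, 342, 370, 381, 384, 385, 383, 373, 342, 308]
t=13: [347, 314, 275, 254, 247, 245, 251, 271, 314, 348]
t=14: [315, 347, 374, 383, 385, 385, 384, 375, 347, 314]
t=15: [342, 308, 269, 250, 245, 245, 249, 268, 308, 342]
t=16: [322, 352, 376, 384, 385, 385, 384, 376, 352, 322]
t=17: [334, 301, 265, 249, 245, 245, 249, 265, 301, 334]
t=18: [331, 358, 379, 384, 385, 385, 384, 379, 358, 331]
t=19: [324, 292, 260, 248, 245, 245, 248, 260, 292, 324]
t=20: [342, 365, 380, 384, 385, 385, 384, 380, 365, 342]
t=21: [310, 282, 257, 247, 245, 245, 247, 257, 282, 310]
t=22: [356, 372, 382, 385, 385, 385, 385, 382, 372, 356]
t=23: [291, 270, 252, 245, 245, 245, 245, 252, 270, 291]
t=24: [369, 378, 384, 385, 386, 386, 385, 384, 378, 369]
t=25: [271, 258, 248, 245, 243, 243, 245, 248, 258, 271]
t=26: [379, 383, 385, 385, 386, 386, 385, 385, 383, 379]
t=27: [254, 249, 245, 244, 243, 243, 244, 245, 249, 254]
t=28: [384, 385, 385, 386, 386, 386, 386, 385, 385, 384]
t=29: [246, 245, 244, 243, 243, 243, 243, 244, 245, 246]
t=30: [386, 386, 386, 386, 386, 386, 386, 386, 386, 386]
t=31: [243, 243, 243, 243, 243, 243, 243, 243, 243, 243]
t=32: [386, 386, 386, 386, 386, 386, 386, 386, 386, 386]

Answer: [386, 386, 386, 386, 386, 386, 386, 386, 386, 386]
Key observation: The state at step 30, [386, 386, 386, 386, 386, 386, 386, 386, 386, 386], reappears at step 32: the system is in a cycle of period 2 from step 30 on.  Therefore the state at step 2004 equals the state at step 30 + ((2004 - 30) mod 2) = 30, which is [386, 386, 386, 386, 386, 386, 386, 386, 386, 386].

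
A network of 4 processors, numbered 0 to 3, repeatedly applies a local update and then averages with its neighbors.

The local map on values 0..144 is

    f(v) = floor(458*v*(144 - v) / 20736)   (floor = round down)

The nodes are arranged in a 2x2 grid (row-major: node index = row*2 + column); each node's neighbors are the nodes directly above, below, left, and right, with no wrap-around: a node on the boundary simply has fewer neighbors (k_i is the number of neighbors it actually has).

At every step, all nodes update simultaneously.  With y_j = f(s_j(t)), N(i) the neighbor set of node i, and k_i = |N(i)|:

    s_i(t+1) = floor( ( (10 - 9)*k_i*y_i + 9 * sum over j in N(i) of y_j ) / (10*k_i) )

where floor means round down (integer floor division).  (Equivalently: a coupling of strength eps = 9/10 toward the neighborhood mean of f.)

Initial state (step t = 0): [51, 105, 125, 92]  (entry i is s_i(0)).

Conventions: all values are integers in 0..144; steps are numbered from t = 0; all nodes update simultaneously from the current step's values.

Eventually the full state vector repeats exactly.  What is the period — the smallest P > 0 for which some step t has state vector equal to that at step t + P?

Answer: 2
Key observation: The state at step 14, [113, 113, 113, 113], reappears at step 16 — and no state repeats earlier — so the cycle the system enters has period 2.

Derivation:
t=0: [51, 105, 125, 92]
t=1: [74, 103, 99, 74]
t=2: [97, 111, 112, 97]
t=3: [81, 98, 97, 81]
t=4: [100, 110, 110, 100]
t=5: [83, 95, 95, 83]
t=6: [102, 110, 110, 102]
t=7: [83, 92, 92, 83]
t=8: [105, 110, 110, 105]
t=9: [82, 89, 89, 82]
t=10: [108, 111, 111, 108]
t=11: [80, 84, 84, 80]
t=12: [111, 112, 112, 111]
t=13: [79, 79, 79, 79]
t=14: [113, 113, 113, 113]
t=15: [77, 77, 77, 77]
t=16: [113, 113, 113, 113]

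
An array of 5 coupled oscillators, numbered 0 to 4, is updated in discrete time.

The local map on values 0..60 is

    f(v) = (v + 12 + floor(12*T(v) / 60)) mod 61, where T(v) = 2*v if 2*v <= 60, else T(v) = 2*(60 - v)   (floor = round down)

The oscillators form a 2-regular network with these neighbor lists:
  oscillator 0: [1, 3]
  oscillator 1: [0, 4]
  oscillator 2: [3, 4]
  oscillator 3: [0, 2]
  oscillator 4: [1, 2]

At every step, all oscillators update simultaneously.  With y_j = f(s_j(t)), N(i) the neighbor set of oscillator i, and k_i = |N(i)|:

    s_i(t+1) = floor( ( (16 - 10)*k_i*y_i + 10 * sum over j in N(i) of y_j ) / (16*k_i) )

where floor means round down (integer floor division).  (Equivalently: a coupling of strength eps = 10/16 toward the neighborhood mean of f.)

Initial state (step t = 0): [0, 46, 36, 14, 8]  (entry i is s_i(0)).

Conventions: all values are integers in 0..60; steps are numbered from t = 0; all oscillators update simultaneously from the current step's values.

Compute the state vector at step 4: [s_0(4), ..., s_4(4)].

Simulating step by step:
t=0: [0, 46, 36, 14, 8]
t=1: [14, 11, 38, 33, 27]
t=2: [37, 35, 54, 48, 44]
t=3: [40, 39, 3, 21, 20]
t=4: [53, 53, 31, 39, 38]

Answer: [53, 53, 31, 39, 38]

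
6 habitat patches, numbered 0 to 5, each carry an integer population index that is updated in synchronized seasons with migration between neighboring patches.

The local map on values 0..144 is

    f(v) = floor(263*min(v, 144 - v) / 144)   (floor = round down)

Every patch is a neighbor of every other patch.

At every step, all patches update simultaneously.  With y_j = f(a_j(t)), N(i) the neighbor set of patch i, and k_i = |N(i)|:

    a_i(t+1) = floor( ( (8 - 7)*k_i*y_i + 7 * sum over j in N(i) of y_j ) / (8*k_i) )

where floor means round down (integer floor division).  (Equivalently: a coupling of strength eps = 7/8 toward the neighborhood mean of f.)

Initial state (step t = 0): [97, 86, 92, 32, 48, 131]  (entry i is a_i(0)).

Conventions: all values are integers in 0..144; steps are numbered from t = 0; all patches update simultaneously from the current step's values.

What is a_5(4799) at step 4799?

Simulating step by step:
t=0: [97, 86, 92, 32, 48, 131]
t=1: [74, 73, 74, 76, 74, 77]
t=2: [125, 125, 125, 126, 125, 126]
t=3: [33, 33, 33, 33, 33, 33]
t=4: [60, 60, 60, 60, 60, 60]
t=5: [109, 109, 109, 109, 109, 109]
t=6: [63, 63, 63, 63, 63, 63]
t=7: [115, 115, 115, 115, 115, 115]
t=8: [52, 52, 52, 52, 52, 52]
t=9: [94, 94, 94, 94, 94, 94]
t=10: [91, 91, 91, 91, 91, 91]
t=11: [96, 96, 96, 96, 96, 96]
t=12: [87, 87, 87, 87, 87, 87]
t=13: [104, 104, 104, 104, 104, 104]
t=14: [73, 73, 73, 73, 73, 73]
t=15: [129, 129, 129, 129, 129, 129]
t=16: [27, 27, 27, 27, 27, 27]
t=17: [49, 49, 49, 49, 49, 49]
t=18: [89, 89, 89, 89, 89, 89]
t=19: [100, 100, 100, 100, 100, 100]
t=20: [80, 80, 80, 80, 80, 80]
t=21: [116, 116, 116, 116, 116, 116]
t=22: [51, 51, 51, 51, 51, 51]
t=23: [93, 93, 93, 93, 93, 93]
t=24: [93, 93, 93, 93, 93, 93]

Answer: a_5(4799) = 93
Key observation: The state at step 23, [93, 93, 93, 93, 93, 93], reappears at step 24: the system is in a cycle of period 1 from step 23 on.  Therefore the state at step 4799 equals the state at step 23 + ((4799 - 23) mod 1) = 23, which is [93, 93, 93, 93, 93, 93].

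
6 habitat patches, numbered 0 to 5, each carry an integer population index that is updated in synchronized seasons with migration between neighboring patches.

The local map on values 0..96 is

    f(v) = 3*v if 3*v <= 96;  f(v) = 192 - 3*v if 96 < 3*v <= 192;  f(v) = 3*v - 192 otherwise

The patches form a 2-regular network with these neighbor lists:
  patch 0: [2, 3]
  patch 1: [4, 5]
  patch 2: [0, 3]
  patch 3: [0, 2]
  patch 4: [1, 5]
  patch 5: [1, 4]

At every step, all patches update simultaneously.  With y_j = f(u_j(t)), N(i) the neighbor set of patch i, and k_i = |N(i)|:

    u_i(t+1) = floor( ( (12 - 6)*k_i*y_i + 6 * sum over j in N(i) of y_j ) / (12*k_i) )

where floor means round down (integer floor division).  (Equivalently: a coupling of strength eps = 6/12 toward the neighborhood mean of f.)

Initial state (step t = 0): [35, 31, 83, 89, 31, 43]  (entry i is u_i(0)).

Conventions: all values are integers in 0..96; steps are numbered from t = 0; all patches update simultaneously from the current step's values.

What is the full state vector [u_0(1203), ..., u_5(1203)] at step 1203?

Simulating step by step:
t=0: [35, 31, 83, 89, 31, 43]
t=1: [76, 85, 69, 73, 85, 78]
t=2: [28, 57, 23, 26, 57, 52]
t=3: [78, 24, 75, 77, 24, 28]
t=4: [39, 75, 36, 38, 75, 78]
t=5: [78, 35, 80, 78, 35, 37]
t=6: [43, 85, 45, 43, 85, 84]
t=7: [61, 62, 60, 61, 62, 61]
t=8: [9, 6, 10, 9, 6, 7]
t=9: [27, 18, 28, 27, 18, 19]
t=10: [81, 54, 82, 81, 54, 55]
t=11: [51, 29, 52, 51, 29, 28]
t=12: [38, 86, 37, 38, 86, 85]
t=13: [78, 65, 79, 78, 65, 64]
t=14: [42, 2, 43, 42, 2, 1]
t=15: [65, 5, 64, 65, 5, 4]
t=16: [2, 14, 1, 2, 14, 13]
t=17: [5, 41, 4, 5, 41, 40]
t=18: [14, 69, 13, 14, 69, 70]
t=19: [41, 15, 40, 41, 15, 16]
t=20: [69, 45, 70, 69, 45, 46]
t=21: [15, 56, 16, 15, 56, 55]
t=22: [45, 24, 46, 45, 24, 25]
t=23: [56, 72, 55, 56, 72, 73]
t=24: [24, 24, 25, 24, 24, 25]
t=25: [72, 72, 73, 72, 72, 73]
t=26: [24, 24, 25, 24, 24, 25]

Answer: [72, 72, 73, 72, 72, 73]
Key observation: The state at step 24, [24, 24, 25, 24, 24, 25], reappears at step 26: the system is in a cycle of period 2 from step 24 on.  Therefore the state at step 1203 equals the state at step 24 + ((1203 - 24) mod 2) = 25, which is [72, 72, 73, 72, 72, 73].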